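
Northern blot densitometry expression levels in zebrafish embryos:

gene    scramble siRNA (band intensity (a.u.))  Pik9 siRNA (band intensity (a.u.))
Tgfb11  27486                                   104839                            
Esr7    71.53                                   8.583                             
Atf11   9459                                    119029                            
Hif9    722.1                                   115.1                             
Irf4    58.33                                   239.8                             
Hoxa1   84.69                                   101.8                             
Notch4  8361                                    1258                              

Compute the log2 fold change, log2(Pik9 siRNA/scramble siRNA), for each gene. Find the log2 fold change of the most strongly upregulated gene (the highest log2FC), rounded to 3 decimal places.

log2(104839/27486) = 1.931  (Tgfb11)
log2(8.583/71.53) = -3.059  (Esr7)
log2(119029/9459) = 3.653  (Atf11)
log2(115.1/722.1) = -2.649  (Hif9)
log2(239.8/58.33) = 2.040  (Irf4)
log2(101.8/84.69) = 0.265  (Hoxa1)
log2(1258/8361) = -2.733  (Notch4)
Atf11 is most strongly upregulated.

3.653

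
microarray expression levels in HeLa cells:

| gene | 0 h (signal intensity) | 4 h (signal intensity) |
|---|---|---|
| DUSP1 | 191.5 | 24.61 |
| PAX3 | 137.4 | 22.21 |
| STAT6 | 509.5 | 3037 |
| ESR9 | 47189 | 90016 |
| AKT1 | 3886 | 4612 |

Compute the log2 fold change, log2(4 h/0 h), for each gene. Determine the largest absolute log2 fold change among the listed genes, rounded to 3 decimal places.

log2(24.61/191.5) = -2.960  (DUSP1)
log2(22.21/137.4) = -2.629  (PAX3)
log2(3037/509.5) = 2.575  (STAT6)
log2(90016/47189) = 0.932  (ESR9)
log2(4612/3886) = 0.247  (AKT1)
The largest magnitude belongs to DUSP1.

2.960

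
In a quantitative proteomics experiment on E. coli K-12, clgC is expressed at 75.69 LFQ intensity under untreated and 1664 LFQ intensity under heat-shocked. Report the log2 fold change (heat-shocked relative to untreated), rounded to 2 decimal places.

Fold change = 1664 / 75.69 = 21.9844
log2(21.9844) = 4.458

4.46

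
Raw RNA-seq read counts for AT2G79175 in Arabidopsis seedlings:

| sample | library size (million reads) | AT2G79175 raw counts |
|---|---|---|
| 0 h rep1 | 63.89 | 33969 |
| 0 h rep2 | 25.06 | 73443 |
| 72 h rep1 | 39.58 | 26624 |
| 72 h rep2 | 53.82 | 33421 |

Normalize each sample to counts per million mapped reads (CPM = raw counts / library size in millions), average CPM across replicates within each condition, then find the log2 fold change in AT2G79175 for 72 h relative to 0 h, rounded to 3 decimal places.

CPM(0 h rep1) = 33969 / 63.89 = 531.6794
CPM(0 h rep2) = 73443 / 25.06 = 2930.6864
CPM(72 h rep1) = 26624 / 39.58 = 672.6630
CPM(72 h rep2) = 33421 / 53.82 = 620.9773
mean CPM(0 h) = 1731.1829; mean CPM(72 h) = 646.8201
Fold change = 646.8201 / 1731.1829 = 0.37363
log2(0.37363) = -1.4203

-1.420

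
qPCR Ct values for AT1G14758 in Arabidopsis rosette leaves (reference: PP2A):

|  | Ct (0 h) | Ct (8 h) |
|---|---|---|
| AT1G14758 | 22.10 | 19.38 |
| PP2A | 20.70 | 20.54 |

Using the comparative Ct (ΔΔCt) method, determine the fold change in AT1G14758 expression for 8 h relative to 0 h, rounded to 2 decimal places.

5.90

ΔCt(0 h) = 22.100 − 20.700 = 1.400
ΔCt(8 h) = 19.380 − 20.540 = -1.160
ΔΔCt = -1.160 − 1.400 = -2.560
Fold change = 2^(−(-2.560)) = 2^2.560 = 5.897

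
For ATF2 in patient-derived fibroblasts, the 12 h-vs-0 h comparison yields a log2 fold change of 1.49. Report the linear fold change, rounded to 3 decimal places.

2.809

Fold change = 2^(1.49) = 2.8089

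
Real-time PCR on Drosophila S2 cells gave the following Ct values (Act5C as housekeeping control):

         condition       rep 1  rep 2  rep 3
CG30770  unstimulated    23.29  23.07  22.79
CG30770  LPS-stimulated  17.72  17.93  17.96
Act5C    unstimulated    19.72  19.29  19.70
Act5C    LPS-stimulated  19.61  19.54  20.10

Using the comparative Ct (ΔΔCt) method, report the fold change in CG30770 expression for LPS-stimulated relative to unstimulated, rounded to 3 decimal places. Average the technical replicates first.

41.070

Mean Ct: CG30770 unstimulated 23.050; CG30770 LPS-stimulated 17.870; Act5C unstimulated 19.570; Act5C LPS-stimulated 19.750
ΔCt(unstimulated) = 23.050 − 19.570 = 3.480
ΔCt(LPS-stimulated) = 17.870 − 19.750 = -1.880
ΔΔCt = -1.880 − 3.480 = -5.360
Fold change = 2^(−(-5.360)) = 2^5.360 = 41.0696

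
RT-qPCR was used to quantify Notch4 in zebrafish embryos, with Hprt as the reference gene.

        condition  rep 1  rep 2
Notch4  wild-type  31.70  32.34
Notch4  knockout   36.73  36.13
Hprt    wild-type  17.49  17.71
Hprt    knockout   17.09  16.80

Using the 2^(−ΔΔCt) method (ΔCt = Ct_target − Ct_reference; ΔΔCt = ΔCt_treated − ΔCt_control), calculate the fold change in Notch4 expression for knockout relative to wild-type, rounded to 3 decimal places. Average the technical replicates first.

0.030

Mean Ct: Notch4 wild-type 32.020; Notch4 knockout 36.430; Hprt wild-type 17.600; Hprt knockout 16.945
ΔCt(wild-type) = 32.020 − 17.600 = 14.420
ΔCt(knockout) = 36.430 − 16.945 = 19.485
ΔΔCt = 19.485 − 14.420 = 5.065
Fold change = 2^(−5.065) = 0.0299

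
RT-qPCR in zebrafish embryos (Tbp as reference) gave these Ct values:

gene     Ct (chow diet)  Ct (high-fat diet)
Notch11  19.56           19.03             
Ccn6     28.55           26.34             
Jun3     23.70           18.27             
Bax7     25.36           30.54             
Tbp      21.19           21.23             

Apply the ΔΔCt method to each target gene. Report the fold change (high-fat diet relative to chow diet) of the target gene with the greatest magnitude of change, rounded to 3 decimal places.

Notch11: ΔΔCt = (19.03−21.23) − (19.56−21.19) = -2.20 − (-1.63) = -0.57; fold change = 2^0.57 = 1.485
Ccn6: ΔΔCt = (26.34−21.23) − (28.55−21.19) = 5.11 − 7.36 = -2.25; fold change = 2^2.25 = 4.757
Jun3: ΔΔCt = (18.27−21.23) − (23.70−21.19) = -2.96 − 2.51 = -5.47; fold change = 2^5.47 = 44.324
Bax7: ΔΔCt = (30.54−21.23) − (25.36−21.19) = 9.31 − 4.17 = 5.14; fold change = 2^-5.14 = 0.028
Jun3 has the largest |ΔΔCt| = 5.47.

44.324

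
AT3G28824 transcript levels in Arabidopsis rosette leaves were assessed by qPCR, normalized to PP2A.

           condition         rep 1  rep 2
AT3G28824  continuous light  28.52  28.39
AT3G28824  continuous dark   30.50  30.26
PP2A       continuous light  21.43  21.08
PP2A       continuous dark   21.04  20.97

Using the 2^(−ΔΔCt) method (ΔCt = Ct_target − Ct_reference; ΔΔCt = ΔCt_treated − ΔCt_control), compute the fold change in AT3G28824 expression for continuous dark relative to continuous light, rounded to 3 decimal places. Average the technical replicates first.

Mean Ct: AT3G28824 continuous light 28.455; AT3G28824 continuous dark 30.380; PP2A continuous light 21.255; PP2A continuous dark 21.005
ΔCt(continuous light) = 28.455 − 21.255 = 7.200
ΔCt(continuous dark) = 30.380 − 21.005 = 9.375
ΔΔCt = 9.375 − 7.200 = 2.175
Fold change = 2^(−2.175) = 0.2214

0.221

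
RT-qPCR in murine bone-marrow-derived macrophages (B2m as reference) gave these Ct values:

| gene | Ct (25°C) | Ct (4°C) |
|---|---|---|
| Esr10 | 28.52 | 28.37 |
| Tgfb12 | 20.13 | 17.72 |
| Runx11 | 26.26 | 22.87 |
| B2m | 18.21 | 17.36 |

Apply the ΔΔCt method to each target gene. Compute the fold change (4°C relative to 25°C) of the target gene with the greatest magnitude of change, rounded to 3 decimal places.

5.816

Esr10: ΔΔCt = (28.37−17.36) − (28.52−18.21) = 11.01 − 10.31 = 0.70; fold change = 2^-0.70 = 0.616
Tgfb12: ΔΔCt = (17.72−17.36) − (20.13−18.21) = 0.36 − 1.92 = -1.56; fold change = 2^1.56 = 2.949
Runx11: ΔΔCt = (22.87−17.36) − (26.26−18.21) = 5.51 − 8.05 = -2.54; fold change = 2^2.54 = 5.816
Runx11 has the largest |ΔΔCt| = 2.54.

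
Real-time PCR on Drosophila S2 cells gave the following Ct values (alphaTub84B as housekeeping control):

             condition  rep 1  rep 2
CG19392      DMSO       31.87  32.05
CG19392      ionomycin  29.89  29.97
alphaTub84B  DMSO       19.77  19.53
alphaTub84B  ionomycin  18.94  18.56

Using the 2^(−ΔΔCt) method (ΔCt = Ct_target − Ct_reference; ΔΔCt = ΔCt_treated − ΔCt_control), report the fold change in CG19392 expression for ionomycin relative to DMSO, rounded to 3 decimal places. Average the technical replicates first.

Mean Ct: CG19392 DMSO 31.960; CG19392 ionomycin 29.930; alphaTub84B DMSO 19.650; alphaTub84B ionomycin 18.750
ΔCt(DMSO) = 31.960 − 19.650 = 12.310
ΔCt(ionomycin) = 29.930 − 18.750 = 11.180
ΔΔCt = 11.180 − 12.310 = -1.130
Fold change = 2^(−(-1.130)) = 2^1.130 = 2.1886

2.189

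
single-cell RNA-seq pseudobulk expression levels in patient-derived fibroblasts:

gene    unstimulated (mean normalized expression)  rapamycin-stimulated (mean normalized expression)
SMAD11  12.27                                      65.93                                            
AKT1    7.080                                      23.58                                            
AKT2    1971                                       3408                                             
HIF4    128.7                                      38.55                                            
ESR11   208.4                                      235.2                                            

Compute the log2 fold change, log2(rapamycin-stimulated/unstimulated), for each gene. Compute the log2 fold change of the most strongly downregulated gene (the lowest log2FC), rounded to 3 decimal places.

-1.739

log2(65.93/12.27) = 2.426  (SMAD11)
log2(23.58/7.080) = 1.736  (AKT1)
log2(3408/1971) = 0.790  (AKT2)
log2(38.55/128.7) = -1.739  (HIF4)
log2(235.2/208.4) = 0.175  (ESR11)
HIF4 is most strongly downregulated.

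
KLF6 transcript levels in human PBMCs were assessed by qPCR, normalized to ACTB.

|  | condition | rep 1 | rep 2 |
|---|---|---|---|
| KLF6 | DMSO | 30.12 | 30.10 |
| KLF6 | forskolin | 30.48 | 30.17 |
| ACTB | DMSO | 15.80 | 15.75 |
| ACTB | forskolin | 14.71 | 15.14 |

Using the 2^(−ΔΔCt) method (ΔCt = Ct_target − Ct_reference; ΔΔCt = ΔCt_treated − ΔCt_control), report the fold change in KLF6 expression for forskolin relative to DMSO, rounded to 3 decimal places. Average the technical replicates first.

Mean Ct: KLF6 DMSO 30.110; KLF6 forskolin 30.325; ACTB DMSO 15.775; ACTB forskolin 14.925
ΔCt(DMSO) = 30.110 − 15.775 = 14.335
ΔCt(forskolin) = 30.325 − 14.925 = 15.400
ΔΔCt = 15.400 − 14.335 = 1.065
Fold change = 2^(−1.065) = 0.4780

0.478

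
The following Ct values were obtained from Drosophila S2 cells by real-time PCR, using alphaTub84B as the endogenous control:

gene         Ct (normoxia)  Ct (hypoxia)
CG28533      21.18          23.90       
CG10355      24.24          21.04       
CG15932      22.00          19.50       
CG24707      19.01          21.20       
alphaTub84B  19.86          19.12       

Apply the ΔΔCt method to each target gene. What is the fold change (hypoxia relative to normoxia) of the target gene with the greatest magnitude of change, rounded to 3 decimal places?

0.091

CG28533: ΔΔCt = (23.90−19.12) − (21.18−19.86) = 4.78 − 1.32 = 3.46; fold change = 2^-3.46 = 0.091
CG10355: ΔΔCt = (21.04−19.12) − (24.24−19.86) = 1.92 − 4.38 = -2.46; fold change = 2^2.46 = 5.502
CG15932: ΔΔCt = (19.50−19.12) − (22.00−19.86) = 0.38 − 2.14 = -1.76; fold change = 2^1.76 = 3.387
CG24707: ΔΔCt = (21.20−19.12) − (19.01−19.86) = 2.08 − (-0.85) = 2.93; fold change = 2^-2.93 = 0.131
CG28533 has the largest |ΔΔCt| = 3.46.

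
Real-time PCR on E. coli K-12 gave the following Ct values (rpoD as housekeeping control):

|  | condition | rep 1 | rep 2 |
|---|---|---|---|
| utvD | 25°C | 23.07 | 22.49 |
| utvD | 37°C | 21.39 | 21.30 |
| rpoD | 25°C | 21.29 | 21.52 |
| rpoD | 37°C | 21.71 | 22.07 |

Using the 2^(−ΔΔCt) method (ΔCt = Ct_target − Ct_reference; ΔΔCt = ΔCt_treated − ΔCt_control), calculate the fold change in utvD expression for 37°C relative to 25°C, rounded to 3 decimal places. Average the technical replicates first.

Mean Ct: utvD 25°C 22.780; utvD 37°C 21.345; rpoD 25°C 21.405; rpoD 37°C 21.890
ΔCt(25°C) = 22.780 − 21.405 = 1.375
ΔCt(37°C) = 21.345 − 21.890 = -0.545
ΔΔCt = -0.545 − 1.375 = -1.920
Fold change = 2^(−(-1.920)) = 2^1.920 = 3.7842

3.784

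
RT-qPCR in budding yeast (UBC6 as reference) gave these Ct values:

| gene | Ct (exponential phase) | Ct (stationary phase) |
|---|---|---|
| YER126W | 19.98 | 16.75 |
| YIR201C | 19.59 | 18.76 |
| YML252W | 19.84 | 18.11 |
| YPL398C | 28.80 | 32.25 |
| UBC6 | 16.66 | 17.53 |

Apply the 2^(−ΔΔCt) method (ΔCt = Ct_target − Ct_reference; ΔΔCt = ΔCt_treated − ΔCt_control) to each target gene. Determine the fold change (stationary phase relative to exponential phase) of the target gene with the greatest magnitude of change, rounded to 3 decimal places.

17.148

YER126W: ΔΔCt = (16.75−17.53) − (19.98−16.66) = -0.78 − 3.32 = -4.10; fold change = 2^4.10 = 17.148
YIR201C: ΔΔCt = (18.76−17.53) − (19.59−16.66) = 1.23 − 2.93 = -1.70; fold change = 2^1.70 = 3.249
YML252W: ΔΔCt = (18.11−17.53) − (19.84−16.66) = 0.58 − 3.18 = -2.60; fold change = 2^2.60 = 6.063
YPL398C: ΔΔCt = (32.25−17.53) − (28.80−16.66) = 14.72 − 12.14 = 2.58; fold change = 2^-2.58 = 0.167
YER126W has the largest |ΔΔCt| = 4.10.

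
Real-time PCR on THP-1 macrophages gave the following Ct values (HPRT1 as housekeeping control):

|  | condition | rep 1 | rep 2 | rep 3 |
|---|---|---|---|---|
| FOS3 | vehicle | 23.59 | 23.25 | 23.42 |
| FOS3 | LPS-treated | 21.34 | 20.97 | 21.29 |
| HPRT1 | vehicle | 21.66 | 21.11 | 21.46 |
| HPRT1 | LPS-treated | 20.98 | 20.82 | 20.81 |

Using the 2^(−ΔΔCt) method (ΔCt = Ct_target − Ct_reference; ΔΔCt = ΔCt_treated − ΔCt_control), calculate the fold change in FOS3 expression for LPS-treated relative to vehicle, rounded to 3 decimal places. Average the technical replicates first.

3.204

Mean Ct: FOS3 vehicle 23.420; FOS3 LPS-treated 21.200; HPRT1 vehicle 21.410; HPRT1 LPS-treated 20.870
ΔCt(vehicle) = 23.420 − 21.410 = 2.010
ΔCt(LPS-treated) = 21.200 − 20.870 = 0.330
ΔΔCt = 0.330 − 2.010 = -1.680
Fold change = 2^(−(-1.680)) = 2^1.680 = 3.2043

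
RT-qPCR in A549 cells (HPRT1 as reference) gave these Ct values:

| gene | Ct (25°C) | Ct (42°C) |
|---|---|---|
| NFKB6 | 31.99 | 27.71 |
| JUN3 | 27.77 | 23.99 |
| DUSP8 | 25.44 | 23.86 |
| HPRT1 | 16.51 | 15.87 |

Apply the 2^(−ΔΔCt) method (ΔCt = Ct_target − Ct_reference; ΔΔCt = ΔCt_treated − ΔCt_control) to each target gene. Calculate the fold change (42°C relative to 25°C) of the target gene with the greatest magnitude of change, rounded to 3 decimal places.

NFKB6: ΔΔCt = (27.71−15.87) − (31.99−16.51) = 11.84 − 15.48 = -3.64; fold change = 2^3.64 = 12.467
JUN3: ΔΔCt = (23.99−15.87) − (27.77−16.51) = 8.12 − 11.26 = -3.14; fold change = 2^3.14 = 8.815
DUSP8: ΔΔCt = (23.86−15.87) − (25.44−16.51) = 7.99 − 8.93 = -0.94; fold change = 2^0.94 = 1.919
NFKB6 has the largest |ΔΔCt| = 3.64.

12.467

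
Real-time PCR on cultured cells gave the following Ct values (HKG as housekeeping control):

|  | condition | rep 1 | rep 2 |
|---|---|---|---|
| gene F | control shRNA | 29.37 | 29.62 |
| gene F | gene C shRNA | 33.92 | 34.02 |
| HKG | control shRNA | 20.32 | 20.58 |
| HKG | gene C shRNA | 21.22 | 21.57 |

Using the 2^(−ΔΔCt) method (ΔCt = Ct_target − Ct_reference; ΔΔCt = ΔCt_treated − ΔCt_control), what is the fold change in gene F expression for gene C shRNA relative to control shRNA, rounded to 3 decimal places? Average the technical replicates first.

Mean Ct: gene F control shRNA 29.495; gene F gene C shRNA 33.970; HKG control shRNA 20.450; HKG gene C shRNA 21.395
ΔCt(control shRNA) = 29.495 − 20.450 = 9.045
ΔCt(gene C shRNA) = 33.970 − 21.395 = 12.575
ΔΔCt = 12.575 − 9.045 = 3.530
Fold change = 2^(−3.530) = 0.0866

0.087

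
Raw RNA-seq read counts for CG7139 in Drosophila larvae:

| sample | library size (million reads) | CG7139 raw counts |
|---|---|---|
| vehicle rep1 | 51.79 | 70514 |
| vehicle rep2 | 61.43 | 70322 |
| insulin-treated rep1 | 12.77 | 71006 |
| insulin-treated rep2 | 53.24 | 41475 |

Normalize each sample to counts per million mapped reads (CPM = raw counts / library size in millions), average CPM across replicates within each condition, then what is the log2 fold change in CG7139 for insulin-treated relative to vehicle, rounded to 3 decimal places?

1.339

CPM(vehicle rep1) = 70514 / 51.79 = 1361.5370
CPM(vehicle rep2) = 70322 / 61.43 = 1144.7501
CPM(insulin-treated rep1) = 71006 / 12.77 = 5560.3759
CPM(insulin-treated rep2) = 41475 / 53.24 = 779.0195
mean CPM(vehicle) = 1253.1435; mean CPM(insulin-treated) = 3169.6977
Fold change = 3169.6977 / 1253.1435 = 2.52940
log2(2.52940) = 1.3388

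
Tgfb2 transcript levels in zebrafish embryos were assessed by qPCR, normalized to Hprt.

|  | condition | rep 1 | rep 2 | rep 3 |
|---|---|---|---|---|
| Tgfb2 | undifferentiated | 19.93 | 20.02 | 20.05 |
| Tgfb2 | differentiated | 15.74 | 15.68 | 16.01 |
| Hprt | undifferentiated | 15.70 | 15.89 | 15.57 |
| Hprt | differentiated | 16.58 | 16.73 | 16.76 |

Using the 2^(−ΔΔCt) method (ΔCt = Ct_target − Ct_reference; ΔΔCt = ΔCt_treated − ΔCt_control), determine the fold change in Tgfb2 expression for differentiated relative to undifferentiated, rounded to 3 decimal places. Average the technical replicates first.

35.753

Mean Ct: Tgfb2 undifferentiated 20.000; Tgfb2 differentiated 15.810; Hprt undifferentiated 15.720; Hprt differentiated 16.690
ΔCt(undifferentiated) = 20.000 − 15.720 = 4.280
ΔCt(differentiated) = 15.810 − 16.690 = -0.880
ΔΔCt = -0.880 − 4.280 = -5.160
Fold change = 2^(−(-5.160)) = 2^5.160 = 35.7532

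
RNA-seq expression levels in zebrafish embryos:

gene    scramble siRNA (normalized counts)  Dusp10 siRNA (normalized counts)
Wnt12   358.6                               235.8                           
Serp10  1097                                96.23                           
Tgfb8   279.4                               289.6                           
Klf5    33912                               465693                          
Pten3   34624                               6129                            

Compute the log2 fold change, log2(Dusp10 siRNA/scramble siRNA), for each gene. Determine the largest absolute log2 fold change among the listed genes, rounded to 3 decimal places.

log2(235.8/358.6) = -0.605  (Wnt12)
log2(96.23/1097) = -3.511  (Serp10)
log2(289.6/279.4) = 0.052  (Tgfb8)
log2(465693/33912) = 3.780  (Klf5)
log2(6129/34624) = -2.498  (Pten3)
The largest magnitude belongs to Klf5.

3.780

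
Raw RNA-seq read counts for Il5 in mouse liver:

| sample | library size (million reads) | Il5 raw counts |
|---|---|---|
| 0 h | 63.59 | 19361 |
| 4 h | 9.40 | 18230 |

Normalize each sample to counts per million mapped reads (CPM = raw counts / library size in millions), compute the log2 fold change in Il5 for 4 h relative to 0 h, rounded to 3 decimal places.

CPM(0 h) = 19361 / 63.59 = 304.4661
CPM(4 h) = 18230 / 9.40 = 1939.3617
Fold change = 1939.3617 / 304.4661 = 6.36971
log2(6.36971) = 2.6712

2.671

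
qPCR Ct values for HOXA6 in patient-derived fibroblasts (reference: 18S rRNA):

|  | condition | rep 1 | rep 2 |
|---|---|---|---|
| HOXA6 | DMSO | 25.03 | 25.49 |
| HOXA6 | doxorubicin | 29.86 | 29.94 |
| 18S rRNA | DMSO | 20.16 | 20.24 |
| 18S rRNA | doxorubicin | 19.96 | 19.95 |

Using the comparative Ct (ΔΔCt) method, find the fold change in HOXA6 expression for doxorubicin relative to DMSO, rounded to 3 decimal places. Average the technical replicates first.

0.034

Mean Ct: HOXA6 DMSO 25.260; HOXA6 doxorubicin 29.900; 18S rRNA DMSO 20.200; 18S rRNA doxorubicin 19.955
ΔCt(DMSO) = 25.260 − 20.200 = 5.060
ΔCt(doxorubicin) = 29.900 − 19.955 = 9.945
ΔΔCt = 9.945 − 5.060 = 4.885
Fold change = 2^(−4.885) = 0.0338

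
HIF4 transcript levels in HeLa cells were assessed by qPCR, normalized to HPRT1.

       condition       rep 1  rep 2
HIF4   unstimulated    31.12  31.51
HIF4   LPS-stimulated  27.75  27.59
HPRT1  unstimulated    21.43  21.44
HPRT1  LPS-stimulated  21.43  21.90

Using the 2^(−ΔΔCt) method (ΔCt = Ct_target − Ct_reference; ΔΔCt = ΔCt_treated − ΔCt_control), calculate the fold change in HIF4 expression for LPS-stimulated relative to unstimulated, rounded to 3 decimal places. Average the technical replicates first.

14.672

Mean Ct: HIF4 unstimulated 31.315; HIF4 LPS-stimulated 27.670; HPRT1 unstimulated 21.435; HPRT1 LPS-stimulated 21.665
ΔCt(unstimulated) = 31.315 − 21.435 = 9.880
ΔCt(LPS-stimulated) = 27.670 − 21.665 = 6.005
ΔΔCt = 6.005 − 9.880 = -3.875
Fold change = 2^(−(-3.875)) = 2^3.875 = 14.6721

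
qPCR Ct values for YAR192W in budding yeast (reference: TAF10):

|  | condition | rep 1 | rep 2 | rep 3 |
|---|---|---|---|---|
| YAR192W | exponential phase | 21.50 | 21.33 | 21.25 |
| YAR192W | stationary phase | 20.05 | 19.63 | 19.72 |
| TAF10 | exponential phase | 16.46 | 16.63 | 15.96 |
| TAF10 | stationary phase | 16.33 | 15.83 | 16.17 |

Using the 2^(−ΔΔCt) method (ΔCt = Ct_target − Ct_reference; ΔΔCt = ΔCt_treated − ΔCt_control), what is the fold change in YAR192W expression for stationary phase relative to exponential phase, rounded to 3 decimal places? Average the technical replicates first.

2.497

Mean Ct: YAR192W exponential phase 21.360; YAR192W stationary phase 19.800; TAF10 exponential phase 16.350; TAF10 stationary phase 16.110
ΔCt(exponential phase) = 21.360 − 16.350 = 5.010
ΔCt(stationary phase) = 19.800 − 16.110 = 3.690
ΔΔCt = 3.690 − 5.010 = -1.320
Fold change = 2^(−(-1.320)) = 2^1.320 = 2.4967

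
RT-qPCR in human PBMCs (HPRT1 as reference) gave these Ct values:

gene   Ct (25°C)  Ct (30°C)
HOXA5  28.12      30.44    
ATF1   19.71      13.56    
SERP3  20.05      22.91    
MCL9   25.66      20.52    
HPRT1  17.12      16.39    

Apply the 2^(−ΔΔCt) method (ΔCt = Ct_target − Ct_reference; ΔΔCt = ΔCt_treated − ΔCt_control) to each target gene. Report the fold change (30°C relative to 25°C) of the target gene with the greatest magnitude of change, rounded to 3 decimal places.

42.814

HOXA5: ΔΔCt = (30.44−16.39) − (28.12−17.12) = 14.05 − 11.00 = 3.05; fold change = 2^-3.05 = 0.121
ATF1: ΔΔCt = (13.56−16.39) − (19.71−17.12) = -2.83 − 2.59 = -5.42; fold change = 2^5.42 = 42.814
SERP3: ΔΔCt = (22.91−16.39) − (20.05−17.12) = 6.52 − 2.93 = 3.59; fold change = 2^-3.59 = 0.083
MCL9: ΔΔCt = (20.52−16.39) − (25.66−17.12) = 4.13 − 8.54 = -4.41; fold change = 2^4.41 = 21.259
ATF1 has the largest |ΔΔCt| = 5.42.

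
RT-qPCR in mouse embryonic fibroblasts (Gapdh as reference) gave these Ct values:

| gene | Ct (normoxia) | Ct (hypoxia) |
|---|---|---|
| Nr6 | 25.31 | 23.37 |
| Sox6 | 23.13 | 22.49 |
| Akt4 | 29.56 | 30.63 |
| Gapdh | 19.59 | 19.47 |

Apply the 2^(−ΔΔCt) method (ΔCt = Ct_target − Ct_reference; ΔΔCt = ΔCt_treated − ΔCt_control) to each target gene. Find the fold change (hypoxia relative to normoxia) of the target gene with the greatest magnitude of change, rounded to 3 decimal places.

3.531

Nr6: ΔΔCt = (23.37−19.47) − (25.31−19.59) = 3.90 − 5.72 = -1.82; fold change = 2^1.82 = 3.531
Sox6: ΔΔCt = (22.49−19.47) − (23.13−19.59) = 3.02 − 3.54 = -0.52; fold change = 2^0.52 = 1.434
Akt4: ΔΔCt = (30.63−19.47) − (29.56−19.59) = 11.16 − 9.97 = 1.19; fold change = 2^-1.19 = 0.438
Nr6 has the largest |ΔΔCt| = 1.82.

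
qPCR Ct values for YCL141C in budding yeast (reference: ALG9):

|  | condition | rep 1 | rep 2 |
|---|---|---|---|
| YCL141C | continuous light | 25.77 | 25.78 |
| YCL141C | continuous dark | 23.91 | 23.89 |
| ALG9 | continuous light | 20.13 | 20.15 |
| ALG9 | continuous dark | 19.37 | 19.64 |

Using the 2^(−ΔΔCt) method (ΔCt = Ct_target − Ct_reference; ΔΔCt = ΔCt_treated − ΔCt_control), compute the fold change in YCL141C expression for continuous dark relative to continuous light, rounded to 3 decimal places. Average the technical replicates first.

2.362

Mean Ct: YCL141C continuous light 25.775; YCL141C continuous dark 23.900; ALG9 continuous light 20.140; ALG9 continuous dark 19.505
ΔCt(continuous light) = 25.775 − 20.140 = 5.635
ΔCt(continuous dark) = 23.900 − 19.505 = 4.395
ΔΔCt = 4.395 − 5.635 = -1.240
Fold change = 2^(−(-1.240)) = 2^1.240 = 2.3620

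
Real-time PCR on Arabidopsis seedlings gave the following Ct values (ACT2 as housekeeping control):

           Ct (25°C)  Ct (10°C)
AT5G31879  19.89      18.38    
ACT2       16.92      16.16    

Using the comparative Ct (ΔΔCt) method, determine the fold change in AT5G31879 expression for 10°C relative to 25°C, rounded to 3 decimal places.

1.682

ΔCt(25°C) = 19.890 − 16.920 = 2.970
ΔCt(10°C) = 18.380 − 16.160 = 2.220
ΔΔCt = 2.220 − 2.970 = -0.750
Fold change = 2^(−(-0.750)) = 2^0.750 = 1.6818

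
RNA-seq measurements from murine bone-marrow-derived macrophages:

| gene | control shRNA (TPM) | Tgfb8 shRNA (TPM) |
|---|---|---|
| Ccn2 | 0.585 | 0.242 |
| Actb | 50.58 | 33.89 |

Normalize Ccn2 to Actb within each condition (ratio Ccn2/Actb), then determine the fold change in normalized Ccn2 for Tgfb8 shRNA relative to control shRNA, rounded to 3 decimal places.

0.617

Ccn2/Actb (control shRNA) = 0.585 / 50.58 = 0.011566
Ccn2/Actb (Tgfb8 shRNA) = 0.242 / 33.89 = 0.0071407
Fold change = 0.0071407 / 0.011566 = 0.6174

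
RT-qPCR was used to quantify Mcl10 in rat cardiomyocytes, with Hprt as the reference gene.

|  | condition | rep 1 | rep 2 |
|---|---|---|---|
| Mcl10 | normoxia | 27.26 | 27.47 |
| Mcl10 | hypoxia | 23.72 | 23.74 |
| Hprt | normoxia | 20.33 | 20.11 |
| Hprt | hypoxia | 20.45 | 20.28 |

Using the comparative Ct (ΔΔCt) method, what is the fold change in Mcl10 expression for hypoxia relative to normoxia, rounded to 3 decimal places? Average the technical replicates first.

Mean Ct: Mcl10 normoxia 27.365; Mcl10 hypoxia 23.730; Hprt normoxia 20.220; Hprt hypoxia 20.365
ΔCt(normoxia) = 27.365 − 20.220 = 7.145
ΔCt(hypoxia) = 23.730 − 20.365 = 3.365
ΔΔCt = 3.365 − 7.145 = -3.780
Fold change = 2^(−(-3.780)) = 2^3.780 = 13.7370

13.737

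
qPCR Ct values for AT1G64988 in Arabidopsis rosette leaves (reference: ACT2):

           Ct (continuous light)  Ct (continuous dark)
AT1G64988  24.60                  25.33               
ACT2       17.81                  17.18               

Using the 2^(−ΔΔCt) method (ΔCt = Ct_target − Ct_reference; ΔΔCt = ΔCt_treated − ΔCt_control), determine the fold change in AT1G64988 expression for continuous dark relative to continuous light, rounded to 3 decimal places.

0.390

ΔCt(continuous light) = 24.600 − 17.810 = 6.790
ΔCt(continuous dark) = 25.330 − 17.180 = 8.150
ΔΔCt = 8.150 − 6.790 = 1.360
Fold change = 2^(−1.360) = 0.3896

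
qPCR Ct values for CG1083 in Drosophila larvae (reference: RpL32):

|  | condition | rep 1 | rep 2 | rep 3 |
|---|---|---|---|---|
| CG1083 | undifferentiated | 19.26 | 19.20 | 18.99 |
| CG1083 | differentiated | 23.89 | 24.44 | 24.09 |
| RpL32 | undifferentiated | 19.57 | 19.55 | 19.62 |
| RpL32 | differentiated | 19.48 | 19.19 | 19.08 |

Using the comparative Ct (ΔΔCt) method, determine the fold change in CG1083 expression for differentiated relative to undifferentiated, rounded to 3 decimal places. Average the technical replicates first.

Mean Ct: CG1083 undifferentiated 19.150; CG1083 differentiated 24.140; RpL32 undifferentiated 19.580; RpL32 differentiated 19.250
ΔCt(undifferentiated) = 19.150 − 19.580 = -0.430
ΔCt(differentiated) = 24.140 − 19.250 = 4.890
ΔΔCt = 4.890 − (-0.430) = 5.320
Fold change = 2^(−5.320) = 0.0250

0.025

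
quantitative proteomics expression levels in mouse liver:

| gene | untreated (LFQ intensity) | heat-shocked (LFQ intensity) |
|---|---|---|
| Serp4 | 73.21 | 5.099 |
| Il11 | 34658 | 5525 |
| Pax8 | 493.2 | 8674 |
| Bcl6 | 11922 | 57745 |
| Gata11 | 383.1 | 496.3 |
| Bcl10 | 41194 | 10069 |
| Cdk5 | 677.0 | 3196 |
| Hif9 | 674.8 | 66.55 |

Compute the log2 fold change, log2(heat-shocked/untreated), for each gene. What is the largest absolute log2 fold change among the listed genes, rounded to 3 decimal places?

log2(5.099/73.21) = -3.844  (Serp4)
log2(5525/34658) = -2.649  (Il11)
log2(8674/493.2) = 4.136  (Pax8)
log2(57745/11922) = 2.276  (Bcl6)
log2(496.3/383.1) = 0.373  (Gata11)
log2(10069/41194) = -2.033  (Bcl10)
log2(3196/677.0) = 2.239  (Cdk5)
log2(66.55/674.8) = -3.342  (Hif9)
The largest magnitude belongs to Pax8.

4.136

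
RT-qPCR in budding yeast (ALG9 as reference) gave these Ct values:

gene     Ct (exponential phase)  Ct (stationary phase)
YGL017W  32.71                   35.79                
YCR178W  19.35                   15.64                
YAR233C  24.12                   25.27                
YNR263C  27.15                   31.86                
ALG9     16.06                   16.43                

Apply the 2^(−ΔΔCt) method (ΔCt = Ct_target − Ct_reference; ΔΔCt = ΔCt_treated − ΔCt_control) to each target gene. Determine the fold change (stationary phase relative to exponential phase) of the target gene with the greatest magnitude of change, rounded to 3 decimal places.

YGL017W: ΔΔCt = (35.79−16.43) − (32.71−16.06) = 19.36 − 16.65 = 2.71; fold change = 2^-2.71 = 0.153
YCR178W: ΔΔCt = (15.64−16.43) − (19.35−16.06) = -0.79 − 3.29 = -4.08; fold change = 2^4.08 = 16.912
YAR233C: ΔΔCt = (25.27−16.43) − (24.12−16.06) = 8.84 − 8.06 = 0.78; fold change = 2^-0.78 = 0.582
YNR263C: ΔΔCt = (31.86−16.43) − (27.15−16.06) = 15.43 − 11.09 = 4.34; fold change = 2^-4.34 = 0.049
YNR263C has the largest |ΔΔCt| = 4.34.

0.049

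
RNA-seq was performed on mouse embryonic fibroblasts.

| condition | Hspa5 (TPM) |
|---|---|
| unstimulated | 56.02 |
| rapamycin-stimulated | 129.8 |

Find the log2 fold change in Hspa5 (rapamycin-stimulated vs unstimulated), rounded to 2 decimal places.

Fold change = 129.8 / 56.02 = 2.3170
log2(2.3170) = 1.212

1.21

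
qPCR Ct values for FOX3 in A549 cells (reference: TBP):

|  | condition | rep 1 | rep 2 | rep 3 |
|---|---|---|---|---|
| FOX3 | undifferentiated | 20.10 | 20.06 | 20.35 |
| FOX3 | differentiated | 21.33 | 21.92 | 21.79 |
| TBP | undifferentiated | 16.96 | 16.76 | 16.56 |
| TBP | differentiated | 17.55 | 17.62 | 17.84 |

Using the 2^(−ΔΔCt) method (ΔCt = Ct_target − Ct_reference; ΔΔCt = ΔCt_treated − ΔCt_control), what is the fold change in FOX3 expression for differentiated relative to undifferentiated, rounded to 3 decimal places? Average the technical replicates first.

0.660

Mean Ct: FOX3 undifferentiated 20.170; FOX3 differentiated 21.680; TBP undifferentiated 16.760; TBP differentiated 17.670
ΔCt(undifferentiated) = 20.170 − 16.760 = 3.410
ΔCt(differentiated) = 21.680 − 17.670 = 4.010
ΔΔCt = 4.010 − 3.410 = 0.600
Fold change = 2^(−0.600) = 0.6598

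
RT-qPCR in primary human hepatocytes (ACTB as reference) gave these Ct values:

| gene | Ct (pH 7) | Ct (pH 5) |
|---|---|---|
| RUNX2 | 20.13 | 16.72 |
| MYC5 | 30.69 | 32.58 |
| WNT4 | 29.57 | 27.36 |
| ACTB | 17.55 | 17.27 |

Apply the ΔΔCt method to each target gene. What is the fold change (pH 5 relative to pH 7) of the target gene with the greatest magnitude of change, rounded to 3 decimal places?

8.754

RUNX2: ΔΔCt = (16.72−17.27) − (20.13−17.55) = -0.55 − 2.58 = -3.13; fold change = 2^3.13 = 8.754
MYC5: ΔΔCt = (32.58−17.27) − (30.69−17.55) = 15.31 − 13.14 = 2.17; fold change = 2^-2.17 = 0.222
WNT4: ΔΔCt = (27.36−17.27) − (29.57−17.55) = 10.09 − 12.02 = -1.93; fold change = 2^1.93 = 3.811
RUNX2 has the largest |ΔΔCt| = 3.13.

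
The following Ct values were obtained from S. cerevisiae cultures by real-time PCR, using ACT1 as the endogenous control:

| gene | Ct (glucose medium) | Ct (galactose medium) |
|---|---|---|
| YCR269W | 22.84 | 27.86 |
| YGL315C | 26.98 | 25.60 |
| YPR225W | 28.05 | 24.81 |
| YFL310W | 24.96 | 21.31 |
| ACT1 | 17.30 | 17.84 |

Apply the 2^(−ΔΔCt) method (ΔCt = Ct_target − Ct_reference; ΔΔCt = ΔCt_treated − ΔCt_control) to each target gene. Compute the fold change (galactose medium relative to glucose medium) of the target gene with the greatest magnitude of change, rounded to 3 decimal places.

0.045

YCR269W: ΔΔCt = (27.86−17.84) − (22.84−17.30) = 10.02 − 5.54 = 4.48; fold change = 2^-4.48 = 0.045
YGL315C: ΔΔCt = (25.60−17.84) − (26.98−17.30) = 7.76 − 9.68 = -1.92; fold change = 2^1.92 = 3.784
YPR225W: ΔΔCt = (24.81−17.84) − (28.05−17.30) = 6.97 − 10.75 = -3.78; fold change = 2^3.78 = 13.737
YFL310W: ΔΔCt = (21.31−17.84) − (24.96−17.30) = 3.47 − 7.66 = -4.19; fold change = 2^4.19 = 18.252
YCR269W has the largest |ΔΔCt| = 4.48.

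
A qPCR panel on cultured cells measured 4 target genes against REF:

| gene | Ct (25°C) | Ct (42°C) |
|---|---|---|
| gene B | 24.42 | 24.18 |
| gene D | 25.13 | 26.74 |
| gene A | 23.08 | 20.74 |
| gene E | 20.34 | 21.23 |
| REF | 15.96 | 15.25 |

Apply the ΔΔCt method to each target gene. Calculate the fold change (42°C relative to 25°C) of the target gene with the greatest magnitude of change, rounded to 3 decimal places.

gene B: ΔΔCt = (24.18−15.25) − (24.42−15.96) = 8.93 − 8.46 = 0.47; fold change = 2^-0.47 = 0.722
gene D: ΔΔCt = (26.74−15.25) − (25.13−15.96) = 11.49 − 9.17 = 2.32; fold change = 2^-2.32 = 0.200
gene A: ΔΔCt = (20.74−15.25) − (23.08−15.96) = 5.49 − 7.12 = -1.63; fold change = 2^1.63 = 3.095
gene E: ΔΔCt = (21.23−15.25) − (20.34−15.96) = 5.98 − 4.38 = 1.60; fold change = 2^-1.60 = 0.330
gene D has the largest |ΔΔCt| = 2.32.

0.200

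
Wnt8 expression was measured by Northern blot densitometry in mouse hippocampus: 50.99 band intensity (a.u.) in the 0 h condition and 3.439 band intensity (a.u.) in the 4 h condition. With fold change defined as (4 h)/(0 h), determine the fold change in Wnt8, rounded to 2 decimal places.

Fold change = 3.439 / 50.99 = 0.067
Wnt8 is downregulated.

0.07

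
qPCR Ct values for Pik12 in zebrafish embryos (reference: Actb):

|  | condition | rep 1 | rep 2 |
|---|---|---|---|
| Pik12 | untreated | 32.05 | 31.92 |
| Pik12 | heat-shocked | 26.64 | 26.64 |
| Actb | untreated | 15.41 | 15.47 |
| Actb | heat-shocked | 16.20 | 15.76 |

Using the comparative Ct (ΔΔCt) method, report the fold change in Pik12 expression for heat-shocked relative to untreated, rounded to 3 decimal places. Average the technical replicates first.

Mean Ct: Pik12 untreated 31.985; Pik12 heat-shocked 26.640; Actb untreated 15.440; Actb heat-shocked 15.980
ΔCt(untreated) = 31.985 − 15.440 = 16.545
ΔCt(heat-shocked) = 26.640 − 15.980 = 10.660
ΔΔCt = 10.660 − 16.545 = -5.885
Fold change = 2^(−(-5.885)) = 2^5.885 = 59.0965

59.096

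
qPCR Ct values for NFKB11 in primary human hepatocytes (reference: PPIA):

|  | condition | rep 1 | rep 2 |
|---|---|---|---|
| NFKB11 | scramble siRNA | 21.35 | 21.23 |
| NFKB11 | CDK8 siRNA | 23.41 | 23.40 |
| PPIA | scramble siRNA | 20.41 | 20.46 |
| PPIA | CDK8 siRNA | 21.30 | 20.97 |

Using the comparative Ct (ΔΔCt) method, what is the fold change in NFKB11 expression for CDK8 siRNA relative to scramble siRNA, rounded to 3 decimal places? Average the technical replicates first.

0.375

Mean Ct: NFKB11 scramble siRNA 21.290; NFKB11 CDK8 siRNA 23.405; PPIA scramble siRNA 20.435; PPIA CDK8 siRNA 21.135
ΔCt(scramble siRNA) = 21.290 − 20.435 = 0.855
ΔCt(CDK8 siRNA) = 23.405 − 21.135 = 2.270
ΔΔCt = 2.270 − 0.855 = 1.415
Fold change = 2^(−1.415) = 0.3750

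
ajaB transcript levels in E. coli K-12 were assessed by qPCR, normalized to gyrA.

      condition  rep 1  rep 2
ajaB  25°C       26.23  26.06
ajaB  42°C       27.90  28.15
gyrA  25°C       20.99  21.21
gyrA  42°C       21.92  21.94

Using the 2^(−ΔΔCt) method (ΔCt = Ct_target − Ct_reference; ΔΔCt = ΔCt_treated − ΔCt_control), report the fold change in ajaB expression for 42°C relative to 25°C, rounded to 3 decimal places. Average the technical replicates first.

0.483

Mean Ct: ajaB 25°C 26.145; ajaB 42°C 28.025; gyrA 25°C 21.100; gyrA 42°C 21.930
ΔCt(25°C) = 26.145 − 21.100 = 5.045
ΔCt(42°C) = 28.025 − 21.930 = 6.095
ΔΔCt = 6.095 − 5.045 = 1.050
Fold change = 2^(−1.050) = 0.4830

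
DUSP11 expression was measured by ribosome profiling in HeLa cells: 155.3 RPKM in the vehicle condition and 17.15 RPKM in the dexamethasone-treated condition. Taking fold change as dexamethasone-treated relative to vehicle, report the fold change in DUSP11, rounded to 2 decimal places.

0.11

Fold change = 17.15 / 155.3 = 0.110
DUSP11 is downregulated.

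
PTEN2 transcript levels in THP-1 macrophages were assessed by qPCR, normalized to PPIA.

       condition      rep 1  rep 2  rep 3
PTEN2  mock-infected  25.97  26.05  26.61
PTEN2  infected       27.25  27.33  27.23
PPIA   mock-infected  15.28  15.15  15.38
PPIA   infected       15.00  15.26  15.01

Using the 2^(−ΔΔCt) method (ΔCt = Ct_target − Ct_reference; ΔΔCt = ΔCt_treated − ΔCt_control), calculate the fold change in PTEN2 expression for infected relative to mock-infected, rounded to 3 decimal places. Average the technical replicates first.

Mean Ct: PTEN2 mock-infected 26.210; PTEN2 infected 27.270; PPIA mock-infected 15.270; PPIA infected 15.090
ΔCt(mock-infected) = 26.210 − 15.270 = 10.940
ΔCt(infected) = 27.270 − 15.090 = 12.180
ΔΔCt = 12.180 − 10.940 = 1.240
Fold change = 2^(−1.240) = 0.4234

0.423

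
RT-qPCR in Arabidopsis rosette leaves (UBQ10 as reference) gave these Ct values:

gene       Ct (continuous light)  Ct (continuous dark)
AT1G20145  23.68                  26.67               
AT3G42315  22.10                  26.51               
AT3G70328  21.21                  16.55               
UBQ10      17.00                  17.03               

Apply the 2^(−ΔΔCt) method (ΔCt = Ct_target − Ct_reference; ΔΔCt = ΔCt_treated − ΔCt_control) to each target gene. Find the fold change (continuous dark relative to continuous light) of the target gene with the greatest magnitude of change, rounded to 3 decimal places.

AT1G20145: ΔΔCt = (26.67−17.03) − (23.68−17.00) = 9.64 − 6.68 = 2.96; fold change = 2^-2.96 = 0.129
AT3G42315: ΔΔCt = (26.51−17.03) − (22.10−17.00) = 9.48 − 5.10 = 4.38; fold change = 2^-4.38 = 0.048
AT3G70328: ΔΔCt = (16.55−17.03) − (21.21−17.00) = -0.48 − 4.21 = -4.69; fold change = 2^4.69 = 25.813
AT3G70328 has the largest |ΔΔCt| = 4.69.

25.813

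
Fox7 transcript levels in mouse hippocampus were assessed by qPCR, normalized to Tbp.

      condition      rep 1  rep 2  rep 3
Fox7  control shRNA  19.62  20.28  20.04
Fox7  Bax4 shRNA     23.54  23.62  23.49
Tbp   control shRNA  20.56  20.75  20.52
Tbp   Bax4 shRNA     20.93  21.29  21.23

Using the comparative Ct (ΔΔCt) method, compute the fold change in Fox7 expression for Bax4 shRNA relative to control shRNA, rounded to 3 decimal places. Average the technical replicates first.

Mean Ct: Fox7 control shRNA 19.980; Fox7 Bax4 shRNA 23.550; Tbp control shRNA 20.610; Tbp Bax4 shRNA 21.150
ΔCt(control shRNA) = 19.980 − 20.610 = -0.630
ΔCt(Bax4 shRNA) = 23.550 − 21.150 = 2.400
ΔΔCt = 2.400 − (-0.630) = 3.030
Fold change = 2^(−3.030) = 0.1224

0.122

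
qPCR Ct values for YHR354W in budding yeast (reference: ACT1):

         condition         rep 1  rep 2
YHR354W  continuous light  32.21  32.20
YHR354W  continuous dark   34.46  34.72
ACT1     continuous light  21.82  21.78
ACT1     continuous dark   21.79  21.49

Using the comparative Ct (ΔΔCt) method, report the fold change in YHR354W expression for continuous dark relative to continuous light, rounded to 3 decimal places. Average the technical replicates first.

0.171

Mean Ct: YHR354W continuous light 32.205; YHR354W continuous dark 34.590; ACT1 continuous light 21.800; ACT1 continuous dark 21.640
ΔCt(continuous light) = 32.205 − 21.800 = 10.405
ΔCt(continuous dark) = 34.590 − 21.640 = 12.950
ΔΔCt = 12.950 − 10.405 = 2.545
Fold change = 2^(−2.545) = 0.1713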